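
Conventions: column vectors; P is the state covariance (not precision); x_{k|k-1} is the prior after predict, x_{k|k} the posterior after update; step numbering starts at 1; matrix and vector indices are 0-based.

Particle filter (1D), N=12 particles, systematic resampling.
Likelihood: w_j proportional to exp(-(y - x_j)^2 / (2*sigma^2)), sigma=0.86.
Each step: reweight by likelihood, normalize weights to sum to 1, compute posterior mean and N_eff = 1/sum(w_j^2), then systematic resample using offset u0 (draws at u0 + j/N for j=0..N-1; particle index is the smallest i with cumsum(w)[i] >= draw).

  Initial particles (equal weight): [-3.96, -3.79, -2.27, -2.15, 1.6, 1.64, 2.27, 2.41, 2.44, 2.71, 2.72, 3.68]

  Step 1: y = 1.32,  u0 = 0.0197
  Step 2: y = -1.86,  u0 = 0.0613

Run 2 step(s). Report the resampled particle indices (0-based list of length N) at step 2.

resampled_idx = [0, 0, 1, 1, 2, 2, 3, 3, 4, 4, 5, 5]

step 1: w=[0.0000, 0.0000, 0.0000, 0.0001, 0.2456, 0.2417, 0.1407, 0.1160, 0.1109, 0.0701, 0.0688, 0.0060]  mean=2.0581  Neff=5.7478  idx=[4, 4, 4, 5, 5, 5, 6, 6, 7, 8, 8, 10]
step 2: w=[0.1789, 0.1789, 0.1789, 0.1482, 0.1482, 0.1482, 0.0057, 0.0057, 0.0026, 0.0022, 0.0022, 0.0004]  mean=1.6317  Neff=6.1753  idx=[0, 0, 1, 1, 2, 2, 3, 3, 4, 4, 5, 5]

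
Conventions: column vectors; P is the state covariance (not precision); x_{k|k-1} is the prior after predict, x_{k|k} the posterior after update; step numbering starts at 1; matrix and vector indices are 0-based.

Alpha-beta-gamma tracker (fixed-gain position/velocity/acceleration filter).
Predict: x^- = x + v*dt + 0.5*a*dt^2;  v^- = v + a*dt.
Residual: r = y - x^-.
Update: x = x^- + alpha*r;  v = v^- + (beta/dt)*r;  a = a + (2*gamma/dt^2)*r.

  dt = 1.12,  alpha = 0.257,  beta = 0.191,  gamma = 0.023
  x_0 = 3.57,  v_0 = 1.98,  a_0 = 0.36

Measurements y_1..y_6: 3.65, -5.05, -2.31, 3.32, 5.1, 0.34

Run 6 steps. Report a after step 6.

a_post = -0.1587

step 1: x_pred=6.0134  r=-2.3634  x^+=5.4060  v^+=1.9802  a^+=0.2733
step 2: x_pred=7.7952  r=-12.8452  x^+=4.4940  v^+=0.0957  a^+=-0.1977
step 3: x_pred=4.4772  r=-6.7872  x^+=2.7329  v^+=-1.2832  a^+=-0.4466
step 4: x_pred=1.0156  r=2.3044  x^+=1.6078  v^+=-1.3904  a^+=-0.3621
step 5: x_pred=-0.1765  r=5.2765  x^+=1.1796  v^+=-0.8961  a^+=-0.1686
step 6: x_pred=0.0702  r=0.2698  x^+=0.1395  v^+=-1.0389  a^+=-0.1587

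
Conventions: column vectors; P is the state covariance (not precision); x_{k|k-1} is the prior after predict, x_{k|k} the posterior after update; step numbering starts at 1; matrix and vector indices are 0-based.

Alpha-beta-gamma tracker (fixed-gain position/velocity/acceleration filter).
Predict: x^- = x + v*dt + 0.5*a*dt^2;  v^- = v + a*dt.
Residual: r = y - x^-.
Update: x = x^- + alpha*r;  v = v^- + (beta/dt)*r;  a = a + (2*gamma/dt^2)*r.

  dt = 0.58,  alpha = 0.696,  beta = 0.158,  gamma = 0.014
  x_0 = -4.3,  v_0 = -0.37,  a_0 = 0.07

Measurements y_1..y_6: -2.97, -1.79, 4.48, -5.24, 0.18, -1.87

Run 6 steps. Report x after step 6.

step 1: x_pred=-4.5028  r=1.5328  x^+=-3.4360  v^+=0.0882  a^+=0.1976
step 2: x_pred=-3.3516  r=1.5616  x^+=-2.2647  v^+=0.6282  a^+=0.3276
step 3: x_pred=-1.8453  r=6.3253  x^+=2.5571  v^+=2.5413  a^+=0.8540
step 4: x_pred=4.1747  r=-9.4147  x^+=-2.3779  v^+=0.4719  a^+=0.0704
step 5: x_pred=-2.0924  r=2.2724  x^+=-0.5108  v^+=1.1318  a^+=0.2596
step 6: x_pred=0.1893  r=-2.0593  x^+=-1.2440  v^+=0.7213  a^+=0.0882

x_post = -1.2440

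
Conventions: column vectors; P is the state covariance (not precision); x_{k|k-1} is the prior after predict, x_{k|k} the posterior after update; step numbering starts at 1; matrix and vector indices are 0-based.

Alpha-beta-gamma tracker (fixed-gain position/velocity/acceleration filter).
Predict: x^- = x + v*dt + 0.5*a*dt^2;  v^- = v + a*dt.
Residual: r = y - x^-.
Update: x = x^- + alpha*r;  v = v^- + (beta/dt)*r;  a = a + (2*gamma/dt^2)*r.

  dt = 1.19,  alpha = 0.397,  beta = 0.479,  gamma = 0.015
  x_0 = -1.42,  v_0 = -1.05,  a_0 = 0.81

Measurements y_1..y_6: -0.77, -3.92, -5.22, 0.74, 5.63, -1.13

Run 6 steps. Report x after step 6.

x_post = 4.8406

step 1: x_pred=-2.0960  r=1.3260  x^+=-1.5696  v^+=0.4476  a^+=0.8381
step 2: x_pred=-0.4435  r=-3.4765  x^+=-1.8237  v^+=0.0456  a^+=0.7644
step 3: x_pred=-1.2281  r=-3.9919  x^+=-2.8129  v^+=-0.6515  a^+=0.6799
step 4: x_pred=-3.1069  r=3.8469  x^+=-1.5797  v^+=1.7060  a^+=0.7614
step 5: x_pred=0.9895  r=4.6405  x^+=2.8318  v^+=4.4799  a^+=0.8597
step 6: x_pred=8.7715  r=-9.9015  x^+=4.8406  v^+=1.5173  a^+=0.6499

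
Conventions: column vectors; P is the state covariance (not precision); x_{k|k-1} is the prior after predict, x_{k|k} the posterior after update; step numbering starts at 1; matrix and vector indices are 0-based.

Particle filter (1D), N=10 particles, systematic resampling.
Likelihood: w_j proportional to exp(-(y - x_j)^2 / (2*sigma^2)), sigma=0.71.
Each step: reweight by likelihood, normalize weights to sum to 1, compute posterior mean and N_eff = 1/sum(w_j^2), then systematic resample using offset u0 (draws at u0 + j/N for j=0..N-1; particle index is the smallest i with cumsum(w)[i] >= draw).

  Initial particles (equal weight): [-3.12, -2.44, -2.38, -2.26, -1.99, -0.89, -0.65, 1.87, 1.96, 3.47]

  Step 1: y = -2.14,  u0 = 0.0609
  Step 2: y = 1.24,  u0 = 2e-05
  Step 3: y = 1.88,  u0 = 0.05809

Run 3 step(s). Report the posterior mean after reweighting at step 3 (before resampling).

post_mean = -0.8900

step 1: w=[0.0851, 0.2018, 0.2084, 0.2176, 0.2158, 0.0468, 0.0244, 0.0000, 0.0000, 0.0000]  mean=-2.2328  Neff=5.3158  idx=[0, 1, 1, 2, 2, 3, 3, 4, 4, 5]
step 2: w=[0.0000, 0.0001, 0.0001, 0.0002, 0.0002, 0.0005, 0.0005, 0.0029, 0.0029, 0.9927]  mean=-0.8986  Neff=1.0148  idx=[1, 9, 9, 9, 9, 9, 9, 9, 9, 9]
step 3: w=[0.0000, 0.1111, 0.1111, 0.1111, 0.1111, 0.1111, 0.1111, 0.1111, 0.1111, 0.1111]  mean=-0.8900  Neff=9.0000  idx=[1, 2, 3, 4, 5, 6, 6, 7, 8, 9]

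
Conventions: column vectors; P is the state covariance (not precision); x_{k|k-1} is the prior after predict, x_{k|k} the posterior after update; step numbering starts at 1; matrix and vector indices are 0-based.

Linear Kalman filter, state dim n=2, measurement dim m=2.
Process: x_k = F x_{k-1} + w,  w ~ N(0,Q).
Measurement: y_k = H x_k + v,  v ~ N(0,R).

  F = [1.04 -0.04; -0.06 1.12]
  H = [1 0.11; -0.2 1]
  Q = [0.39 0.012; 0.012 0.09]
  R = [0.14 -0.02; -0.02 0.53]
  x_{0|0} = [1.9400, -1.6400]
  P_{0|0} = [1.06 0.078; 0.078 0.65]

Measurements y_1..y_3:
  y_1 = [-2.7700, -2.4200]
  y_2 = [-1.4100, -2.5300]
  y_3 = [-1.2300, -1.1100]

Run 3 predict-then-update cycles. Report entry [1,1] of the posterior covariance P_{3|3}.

step 1: x^-=[2.0832, -1.9532]  P^-=[1.5310 0.0078; 0.0078 0.8987]  S=[1.6836 -0.2197; -0.2197 1.4868]  K=[0.9011 -0.0675; 0.1449 0.6248]  nu=[-4.6383, -0.0502]  x^+=[-2.0929, -2.6566]  P^+=[0.1305 -0.0277; -0.0277 0.3227]
step 2: x^-=[-2.0703, -2.8498]  P^-=[0.5340 -0.0429; -0.0429 0.4990]  S=[0.6706 -0.1139; -0.1139 1.0675]  K=[0.7796 -0.0571; 0.1004 0.4862]  nu=[0.9738, -0.0943]  x^+=[-1.3058, -2.7979]  P^+=[0.1128 -0.0233; -0.0233 0.2510]
step 3: x^-=[-1.2461, -3.0552]  P^-=[0.5144 -0.0335; -0.0335 0.4084]  S=[0.6520 -0.1107; -0.1107 0.9724]  K=[0.7745 -0.0521; 0.0918 0.4373]  nu=[0.3522, 1.6960]  x^+=[-1.0616, -2.2812]  P^+=[0.1118 -0.0207; -0.0207 0.2258]

P_post[1,1] = 0.2258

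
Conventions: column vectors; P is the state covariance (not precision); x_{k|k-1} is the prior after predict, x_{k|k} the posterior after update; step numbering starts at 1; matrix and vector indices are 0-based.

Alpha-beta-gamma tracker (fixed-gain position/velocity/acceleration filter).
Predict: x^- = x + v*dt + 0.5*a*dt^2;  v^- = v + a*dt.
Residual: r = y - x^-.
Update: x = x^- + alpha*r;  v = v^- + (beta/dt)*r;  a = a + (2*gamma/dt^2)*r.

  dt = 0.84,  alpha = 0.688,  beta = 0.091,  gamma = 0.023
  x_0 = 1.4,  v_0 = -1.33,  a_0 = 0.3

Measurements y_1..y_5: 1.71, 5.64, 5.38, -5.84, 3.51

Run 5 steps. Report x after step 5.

step 1: x_pred=0.3886  r=1.3214  x^+=1.2977  v^+=-0.9349  a^+=0.3861
step 2: x_pred=0.6487  r=4.9913  x^+=4.0827  v^+=-0.0698  a^+=0.7115
step 3: x_pred=4.2751  r=1.1049  x^+=5.0353  v^+=0.6476  a^+=0.7836
step 4: x_pred=5.8557  r=-11.6957  x^+=-2.1909  v^+=0.0388  a^+=0.0211
step 5: x_pred=-2.1509  r=5.6609  x^+=1.7438  v^+=0.6698  a^+=0.3901

x_post = 1.7438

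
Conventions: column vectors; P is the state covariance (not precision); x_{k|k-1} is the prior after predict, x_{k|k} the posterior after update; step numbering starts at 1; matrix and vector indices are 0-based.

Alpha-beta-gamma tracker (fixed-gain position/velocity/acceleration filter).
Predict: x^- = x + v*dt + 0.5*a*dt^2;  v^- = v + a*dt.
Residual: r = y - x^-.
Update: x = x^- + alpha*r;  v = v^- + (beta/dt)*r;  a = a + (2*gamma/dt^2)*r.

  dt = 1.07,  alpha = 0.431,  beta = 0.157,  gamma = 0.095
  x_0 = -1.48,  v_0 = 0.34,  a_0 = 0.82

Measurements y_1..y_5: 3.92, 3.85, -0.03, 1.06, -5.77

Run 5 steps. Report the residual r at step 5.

resid = -13.6114

step 1: x_pred=-0.6468  r=4.5668  x^+=1.3215  v^+=1.8875  a^+=1.5779
step 2: x_pred=4.2444  r=-0.3944  x^+=4.0744  v^+=3.5179  a^+=1.5124
step 3: x_pred=8.7044  r=-8.7344  x^+=4.9399  v^+=3.8547  a^+=0.0629
step 4: x_pred=9.1004  r=-8.0404  x^+=5.6350  v^+=2.7422  a^+=-1.2714
step 5: x_pred=7.8414  r=-13.6114  x^+=1.9749  v^+=-0.6153  a^+=-3.5302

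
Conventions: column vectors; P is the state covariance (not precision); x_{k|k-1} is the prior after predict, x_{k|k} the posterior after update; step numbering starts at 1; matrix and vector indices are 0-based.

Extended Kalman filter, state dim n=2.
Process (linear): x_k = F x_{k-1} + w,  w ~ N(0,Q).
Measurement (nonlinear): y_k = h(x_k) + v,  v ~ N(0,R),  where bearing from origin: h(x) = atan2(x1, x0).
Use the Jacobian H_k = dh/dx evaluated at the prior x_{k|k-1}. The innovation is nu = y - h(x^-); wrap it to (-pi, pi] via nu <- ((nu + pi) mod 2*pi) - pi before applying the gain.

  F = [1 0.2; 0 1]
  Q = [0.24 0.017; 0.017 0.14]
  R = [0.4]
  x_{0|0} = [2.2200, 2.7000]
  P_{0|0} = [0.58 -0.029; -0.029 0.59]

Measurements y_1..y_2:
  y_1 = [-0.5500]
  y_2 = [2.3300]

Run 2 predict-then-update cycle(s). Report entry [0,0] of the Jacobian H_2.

H_jac[0,0] = -0.1262

step 1: x^-=[2.7600, 2.7000]  P^-=[0.8320 0.1060; 0.1060 0.7300]  H_jac=[-0.1811 0.1851]  S=[0.4452]  K=[-0.2944; 0.2605]  nu=[-1.3244]  x^+=[3.1499, 2.3551]  P^+=[0.7934 0.1401; 0.1401 0.6998]
step 2: x^-=[3.6209, 2.3551]  P^-=[1.1175 0.2971; 0.2971 0.8398]  H_jac=[-0.1262 0.1941]  S=[0.4349]  K=[-0.1918; 0.2885]  nu=[1.7533]  x^+=[3.2847, 2.8610]  P^+=[1.1015 0.3212; 0.3212 0.8036]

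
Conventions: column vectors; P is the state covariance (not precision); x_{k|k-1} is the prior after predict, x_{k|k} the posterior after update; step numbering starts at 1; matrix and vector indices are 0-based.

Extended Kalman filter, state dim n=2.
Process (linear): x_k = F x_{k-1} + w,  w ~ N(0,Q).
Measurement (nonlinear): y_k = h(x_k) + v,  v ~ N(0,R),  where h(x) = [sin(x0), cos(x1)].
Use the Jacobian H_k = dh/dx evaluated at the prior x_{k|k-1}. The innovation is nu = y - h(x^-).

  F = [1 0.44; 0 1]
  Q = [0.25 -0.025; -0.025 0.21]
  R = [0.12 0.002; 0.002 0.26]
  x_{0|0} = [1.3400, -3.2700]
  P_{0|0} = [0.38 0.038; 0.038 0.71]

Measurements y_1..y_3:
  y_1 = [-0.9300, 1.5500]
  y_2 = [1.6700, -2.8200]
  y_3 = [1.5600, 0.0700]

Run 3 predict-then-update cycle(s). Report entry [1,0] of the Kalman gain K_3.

step 1: x^-=[-0.0988, -3.2700]  P^-=[0.8009 0.3254; 0.3254 0.9200]  H_jac=[0.9951 0.0000; 0.0000 -0.1281]  S=[0.9131 -0.0395; -0.0395 0.2751]  K=[0.8717 -0.0264; 0.3382 -0.3797]  nu=[-0.8314, 2.5418]  x^+=[-0.8906, -4.5164]  P^+=[0.1051 0.0400; 0.0400 0.7657]
step 2: x^-=[-2.8779, -4.5164]  P^-=[0.5385 0.3519; 0.3519 0.9757]  H_jac=[-0.9654 0.0000; 0.0000 -0.9809]  S=[0.6219 0.3353; 0.3353 1.1987]  K=[-0.8016 -0.0638; -0.1365 -0.7602]  nu=[1.9307, -2.6253]  x^+=[-4.2580, -2.7842]  P^+=[0.0998 0.0185; 0.0185 0.2018]
step 3: x^-=[-5.4830, -2.7842]  P^-=[0.4052 0.0823; 0.0823 0.4118]  H_jac=[0.6966 0.0000; 0.0000 0.3498]  S=[0.3166 0.0221; 0.0221 0.3104]  K=[0.8894 0.0296; 0.1495 0.4535]  nu=[0.8425, 1.0068]  x^+=[-4.7039, -2.2016]  P^+=[0.1533 0.0271; 0.0271 0.3379]

K[1,0] = 0.1495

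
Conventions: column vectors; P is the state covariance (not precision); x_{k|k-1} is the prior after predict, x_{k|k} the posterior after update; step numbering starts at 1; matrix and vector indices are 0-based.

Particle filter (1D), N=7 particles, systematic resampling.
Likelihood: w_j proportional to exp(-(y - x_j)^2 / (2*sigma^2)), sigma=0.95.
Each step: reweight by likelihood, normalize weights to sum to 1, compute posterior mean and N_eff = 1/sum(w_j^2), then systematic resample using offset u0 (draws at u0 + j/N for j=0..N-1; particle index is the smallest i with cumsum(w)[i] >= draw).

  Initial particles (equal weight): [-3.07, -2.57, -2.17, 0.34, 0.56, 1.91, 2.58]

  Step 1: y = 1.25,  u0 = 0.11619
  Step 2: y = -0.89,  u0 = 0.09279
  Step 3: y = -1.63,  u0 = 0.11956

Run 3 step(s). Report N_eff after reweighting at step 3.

step 1: w=[0.0000, 0.0001, 0.0006, 0.2466, 0.2997, 0.3065, 0.1464]  mean=1.2133  Neff=3.7589  idx=[3, 4, 4, 4, 5, 5, 6]
step 2: w=[0.3099, 0.2235, 0.2235, 0.2235, 0.0093, 0.0093, 0.0009]  mean=0.5188  Neff=4.0634  idx=[0, 0, 1, 1, 2, 3, 3]
step 3: w=[0.1995, 0.1995, 0.1202, 0.1202, 0.1202, 0.1202, 0.1202]  mean=0.4722  Neff=6.5852  idx=[0, 1, 2, 3, 4, 5, 6]

N_eff = 6.5852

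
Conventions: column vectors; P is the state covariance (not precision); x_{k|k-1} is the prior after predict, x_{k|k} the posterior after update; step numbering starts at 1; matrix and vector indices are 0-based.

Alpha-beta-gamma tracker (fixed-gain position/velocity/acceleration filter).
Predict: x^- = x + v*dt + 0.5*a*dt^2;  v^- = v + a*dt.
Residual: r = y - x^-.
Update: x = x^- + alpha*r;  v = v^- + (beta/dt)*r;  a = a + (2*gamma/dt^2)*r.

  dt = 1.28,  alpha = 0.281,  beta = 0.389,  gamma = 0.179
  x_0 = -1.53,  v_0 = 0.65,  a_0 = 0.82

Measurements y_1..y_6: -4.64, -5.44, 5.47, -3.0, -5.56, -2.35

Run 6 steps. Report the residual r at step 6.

step 1: x_pred=-0.0263  r=-4.6137  x^+=-1.3227  v^+=0.2975  a^+=-0.1881
step 2: x_pred=-1.0961  r=-4.3439  x^+=-2.3167  v^+=-1.2635  a^+=-1.1373
step 3: x_pred=-4.8657  r=10.3357  x^+=-1.9614  v^+=0.4218  a^+=1.1211
step 4: x_pred=-0.5030  r=-2.4970  x^+=-1.2046  v^+=1.0980  a^+=0.5755
step 5: x_pred=0.6722  r=-6.2322  x^+=-1.0790  v^+=-0.0594  a^+=-0.7863
step 6: x_pred=-1.7992  r=-0.5508  x^+=-1.9539  v^+=-1.2332  a^+=-0.9066

resid = -0.5508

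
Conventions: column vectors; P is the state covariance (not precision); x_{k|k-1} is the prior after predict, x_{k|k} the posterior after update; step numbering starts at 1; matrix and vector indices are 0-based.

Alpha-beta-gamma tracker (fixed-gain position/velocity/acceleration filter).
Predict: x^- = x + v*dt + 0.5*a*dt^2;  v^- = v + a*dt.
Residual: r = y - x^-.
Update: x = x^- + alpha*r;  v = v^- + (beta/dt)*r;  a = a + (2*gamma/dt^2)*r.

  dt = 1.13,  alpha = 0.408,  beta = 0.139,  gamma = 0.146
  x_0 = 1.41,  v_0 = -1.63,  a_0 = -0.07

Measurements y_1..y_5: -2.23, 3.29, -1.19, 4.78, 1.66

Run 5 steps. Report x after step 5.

x_post = 3.7383

step 1: x_pred=-0.4766  r=-1.7534  x^+=-1.1920  v^+=-1.9248  a^+=-0.4710
step 2: x_pred=-3.6677  r=6.9577  x^+=-0.8289  v^+=-1.6011  a^+=1.1201
step 3: x_pred=-1.9231  r=0.7331  x^+=-1.6240  v^+=-0.2452  a^+=1.2877
step 4: x_pred=-1.0789  r=5.8589  x^+=1.3115  v^+=1.9306  a^+=2.6276
step 5: x_pred=5.1707  r=-3.5107  x^+=3.7383  v^+=4.4679  a^+=1.8247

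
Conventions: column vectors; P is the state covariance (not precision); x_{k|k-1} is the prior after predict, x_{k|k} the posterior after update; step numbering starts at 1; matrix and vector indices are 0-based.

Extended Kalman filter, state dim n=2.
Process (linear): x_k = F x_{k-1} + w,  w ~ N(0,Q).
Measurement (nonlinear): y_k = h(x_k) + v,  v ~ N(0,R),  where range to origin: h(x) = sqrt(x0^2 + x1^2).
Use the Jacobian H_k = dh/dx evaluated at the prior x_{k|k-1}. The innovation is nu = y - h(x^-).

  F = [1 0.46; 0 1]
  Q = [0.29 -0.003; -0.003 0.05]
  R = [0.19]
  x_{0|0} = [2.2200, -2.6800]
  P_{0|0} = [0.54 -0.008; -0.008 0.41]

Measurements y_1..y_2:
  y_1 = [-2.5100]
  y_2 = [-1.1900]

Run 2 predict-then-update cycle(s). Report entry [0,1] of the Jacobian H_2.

step 1: x^-=[0.9872, -2.6800]  P^-=[0.9094 0.1776; 0.1776 0.4600]  H_jac=[0.3457 -0.9384]  S=[0.5885]  K=[0.2510; -0.6292]  nu=[-5.3660]  x^+=[-0.3594, 0.6962]  P^+=[0.8723 0.2705; 0.2705 0.2270]
step 2: x^-=[-0.0392, 0.6962]  P^-=[1.4593 0.3720; 0.3720 0.2770]  H_jac=[-0.0562 0.9984]  S=[0.4290]  K=[0.6744; 0.5960]  nu=[-1.8873]  x^+=[-1.3120, -0.4286]  P^+=[1.2641 0.1995; 0.1995 0.1246]

H_jac[0,1] = 0.9984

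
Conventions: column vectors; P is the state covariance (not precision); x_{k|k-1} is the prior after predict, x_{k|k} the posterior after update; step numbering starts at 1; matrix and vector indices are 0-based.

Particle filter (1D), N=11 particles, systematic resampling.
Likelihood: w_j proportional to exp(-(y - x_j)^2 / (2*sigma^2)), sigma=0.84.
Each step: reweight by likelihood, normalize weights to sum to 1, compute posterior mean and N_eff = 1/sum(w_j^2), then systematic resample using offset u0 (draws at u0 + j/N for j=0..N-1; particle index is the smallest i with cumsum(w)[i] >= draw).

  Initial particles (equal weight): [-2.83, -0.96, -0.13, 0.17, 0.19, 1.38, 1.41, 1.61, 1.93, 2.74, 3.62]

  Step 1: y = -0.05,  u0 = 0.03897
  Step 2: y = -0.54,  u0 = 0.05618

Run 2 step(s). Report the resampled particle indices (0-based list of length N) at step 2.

step 1: w=[0.0010, 0.1341, 0.2401, 0.2331, 0.2316, 0.0566, 0.0533, 0.0342, 0.0150, 0.0010, 0.0000]  mean=0.1608  Neff=5.2346  idx=[1, 1, 2, 2, 3, 3, 3, 4, 4, 5, 6]
step 2: w=[0.1234, 0.1234, 0.1241, 0.1241, 0.0978, 0.0978, 0.0978, 0.0959, 0.0959, 0.0103, 0.0094]  mean=-0.1554  Neff=9.2114  idx=[0, 1, 1, 2, 3, 4, 5, 6, 6, 7, 8]

resampled_idx = [0, 1, 1, 2, 3, 4, 5, 6, 6, 7, 8]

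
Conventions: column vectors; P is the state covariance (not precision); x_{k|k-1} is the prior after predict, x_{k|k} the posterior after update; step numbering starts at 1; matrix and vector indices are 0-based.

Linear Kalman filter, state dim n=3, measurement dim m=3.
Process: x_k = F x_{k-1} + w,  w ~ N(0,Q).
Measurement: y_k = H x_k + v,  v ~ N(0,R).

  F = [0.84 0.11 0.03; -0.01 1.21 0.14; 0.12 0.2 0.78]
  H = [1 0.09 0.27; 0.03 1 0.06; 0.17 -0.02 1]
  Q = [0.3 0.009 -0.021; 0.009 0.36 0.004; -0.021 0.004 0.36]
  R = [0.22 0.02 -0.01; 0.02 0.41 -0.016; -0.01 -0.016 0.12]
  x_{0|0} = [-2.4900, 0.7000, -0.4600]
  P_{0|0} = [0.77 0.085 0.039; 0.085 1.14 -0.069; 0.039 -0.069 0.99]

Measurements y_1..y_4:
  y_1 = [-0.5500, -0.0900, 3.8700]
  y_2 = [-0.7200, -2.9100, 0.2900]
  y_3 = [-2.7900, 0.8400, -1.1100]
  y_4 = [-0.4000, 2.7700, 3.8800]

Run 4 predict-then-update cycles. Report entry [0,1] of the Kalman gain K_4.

K[0,1] = -0.0440

step 1: x^-=[-2.0284, 0.8075, -0.5176]  P^-=[0.8752 0.2457 0.1396; 0.2457 2.0230 0.3325; 0.1396 0.3325 1.0089]  S=[1.3209 0.5922 0.5805; 0.5922 2.4926 0.3879; 0.5805 0.3879 1.1875]  K=[0.7892 -0.0549 -0.1292; 0.0249 0.8163 0.0023; -0.0725 0.0386 0.8868]  nu=[1.5455, -0.8056, 4.7486]  x^+=[-1.3778, 0.1993, 3.5504]  P^+=[0.1893 -0.0071 -0.0548; -0.0071 0.3357 -0.0051; -0.0548 -0.0051 0.1157]
step 2: x^-=[-1.0289, 0.7520, 2.6438]  P^-=[0.4336 0.0387 -0.0297; 0.0387 0.8523 0.0912; -0.0297 0.0912 0.4344]  S=[0.6875 0.1787 0.1559; 0.1787 1.2774 0.0916; 0.1559 0.0916 0.5532]  K=[0.6586 -0.0459 -0.0999; 0.0239 0.6670 0.0286; -0.0483 0.0419 0.7794]  nu=[-0.4726, -3.7898, -2.1639]  x^+=[-0.9503, -1.8491, 0.8213]  P^+=[0.1576 -0.0061 -0.0448; -0.0061 0.2737 -0.0010; -0.0448 -0.0010 0.1009]
step 3: x^-=[-0.9770, -2.1129, 0.1568]  P^-=[0.4112 0.0331 -0.0274; 0.0331 0.7627 0.0789; -0.0274 0.0789 0.4257]  S=[0.6634 0.1609 0.1513; 0.1609 1.1860 0.0797; 0.1513 0.0797 0.5451]  K=[0.6458 -0.0443 -0.0960; 0.0234 0.6430 0.0265; -0.0443 0.0413 0.7756]  nu=[-1.6652, 2.9728, -1.1429]  x^+=[-2.0742, -0.2708, -0.5333]  P^+=[0.1545 -0.0057 -0.0436; -0.0057 0.2639 -0.0011; -0.0436 -0.0011 0.1003]
step 4: x^-=[-1.7881, -0.3816, -0.7191]  P^-=[0.4090 0.0323 -0.0272; 0.0323 0.7483 0.0764; -0.0272 0.0764 0.4250]  S=[0.6609 0.1580 0.1508; 0.1580 1.1712 0.0773; 0.1508 0.0773 0.5446]  K=[0.6445 -0.0440 -0.0956; 0.0233 0.6388 0.0257; -0.0439 0.0410 0.7754]  nu=[1.6166, 3.2484, 4.8954]  x^+=[-1.3574, 1.8571, 3.1393]  P^+=[0.1541 -0.0056 -0.0435; -0.0056 0.2622 -0.0012; -0.0435 -0.0012 0.1002]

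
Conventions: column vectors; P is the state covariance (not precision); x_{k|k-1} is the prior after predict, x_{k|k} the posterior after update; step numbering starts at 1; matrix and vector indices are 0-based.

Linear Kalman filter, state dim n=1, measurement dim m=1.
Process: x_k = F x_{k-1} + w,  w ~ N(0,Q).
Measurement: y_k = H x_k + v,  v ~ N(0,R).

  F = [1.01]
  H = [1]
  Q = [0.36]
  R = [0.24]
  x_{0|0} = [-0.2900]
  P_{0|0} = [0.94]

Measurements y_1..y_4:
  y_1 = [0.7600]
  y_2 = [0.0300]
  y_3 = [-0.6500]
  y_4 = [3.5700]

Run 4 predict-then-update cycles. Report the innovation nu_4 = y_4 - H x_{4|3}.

innov = [3.9588]

step 1: x^-=[-0.2929]  P^-=[1.3189]  S=[1.5589]  K=[0.8460]  nu=[1.0529]  x^+=[0.5979]  P^+=[0.2031]
step 2: x^-=[0.6039]  P^-=[0.5671]  S=[0.8071]  K=[0.7027]  nu=[-0.5739]  x^+=[0.2006]  P^+=[0.1686]
step 3: x^-=[0.2026]  P^-=[0.5320]  S=[0.7720]  K=[0.6891]  nu=[-0.8526]  x^+=[-0.3849]  P^+=[0.1654]
step 4: x^-=[-0.3888]  P^-=[0.5287]  S=[0.7687]  K=[0.6878]  nu=[3.9588]  x^+=[2.3340]  P^+=[0.1651]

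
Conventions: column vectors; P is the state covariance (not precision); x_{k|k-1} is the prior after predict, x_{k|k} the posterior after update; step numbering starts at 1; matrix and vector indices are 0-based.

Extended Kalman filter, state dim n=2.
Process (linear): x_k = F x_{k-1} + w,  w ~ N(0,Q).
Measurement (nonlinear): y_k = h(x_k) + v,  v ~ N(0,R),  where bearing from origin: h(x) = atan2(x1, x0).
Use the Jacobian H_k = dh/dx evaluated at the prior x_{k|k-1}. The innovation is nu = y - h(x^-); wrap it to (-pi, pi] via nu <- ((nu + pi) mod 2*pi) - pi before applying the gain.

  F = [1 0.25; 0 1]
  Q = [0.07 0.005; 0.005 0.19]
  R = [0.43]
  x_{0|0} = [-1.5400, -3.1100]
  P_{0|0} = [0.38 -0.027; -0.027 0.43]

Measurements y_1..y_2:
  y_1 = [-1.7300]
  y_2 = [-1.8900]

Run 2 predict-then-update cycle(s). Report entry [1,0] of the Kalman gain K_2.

K[1,0] = -0.1820

step 1: x^-=[-2.3175, -3.1100]  P^-=[0.4634 0.0855; 0.0855 0.6200]  H_jac=[0.2067 -0.1541]  S=[0.4591]  K=[0.1800; -0.1696]  nu=[0.4812]  x^+=[-2.2309, -3.1916]  P^+=[0.4485 0.0995; 0.0995 0.6068]
step 2: x^-=[-3.0288, -3.1916]  P^-=[0.6062 0.2562; 0.2562 0.7968]  H_jac=[0.1649 -0.1564]  S=[0.4528]  K=[0.1322; -0.1820]  nu=[0.4400]  x^+=[-2.9706, -3.2717]  P^+=[0.5983 0.2671; 0.2671 0.7818]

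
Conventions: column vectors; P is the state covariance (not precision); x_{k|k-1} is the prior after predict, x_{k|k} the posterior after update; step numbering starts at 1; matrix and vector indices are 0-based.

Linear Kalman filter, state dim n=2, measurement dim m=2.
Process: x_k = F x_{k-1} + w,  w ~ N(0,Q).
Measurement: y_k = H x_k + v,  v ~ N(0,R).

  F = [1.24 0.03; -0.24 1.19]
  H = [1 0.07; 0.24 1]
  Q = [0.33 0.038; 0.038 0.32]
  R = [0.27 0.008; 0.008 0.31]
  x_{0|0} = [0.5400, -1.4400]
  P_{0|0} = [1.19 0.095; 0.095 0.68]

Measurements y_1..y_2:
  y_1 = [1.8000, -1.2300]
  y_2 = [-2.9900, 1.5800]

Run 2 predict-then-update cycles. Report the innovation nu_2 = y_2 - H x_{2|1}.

step 1: x^-=[0.6264, -1.8432]  P^-=[2.1674 -0.1524; -0.1524 1.2972]  S=[2.4224 0.4641; 0.4641 1.6589]  K=[0.8959 -0.0289; -0.1807 0.8105]  nu=[1.3026, 0.4629]  x^+=[1.7800, -1.7034]  P^+=[0.2459 -0.0608; -0.0608 0.2644]
step 2: x^-=[2.1561, -2.4543]  P^-=[0.7038 -0.1150; -0.1150 0.7433]  S=[0.9614 0.1120; 0.1120 1.0386]  K=[0.7268 -0.0265; -0.1477 0.7050]  nu=[-4.9743, 3.5168]  x^+=[-1.5525, 0.7595]  P^+=[0.1995 -0.0503; -0.0503 0.2294]

innov = [-4.9743, 3.5168]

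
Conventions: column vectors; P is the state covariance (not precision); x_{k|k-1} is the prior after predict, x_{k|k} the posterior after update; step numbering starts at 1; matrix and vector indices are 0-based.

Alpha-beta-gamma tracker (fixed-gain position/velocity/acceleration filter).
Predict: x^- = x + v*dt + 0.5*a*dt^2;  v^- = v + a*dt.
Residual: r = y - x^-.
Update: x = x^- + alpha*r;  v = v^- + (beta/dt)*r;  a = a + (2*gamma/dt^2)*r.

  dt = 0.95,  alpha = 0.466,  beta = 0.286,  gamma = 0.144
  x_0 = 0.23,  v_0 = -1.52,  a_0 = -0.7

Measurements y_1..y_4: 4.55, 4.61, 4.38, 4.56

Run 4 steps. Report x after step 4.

x_post = 7.0301

step 1: x_pred=-1.5299  r=6.0799  x^+=1.3033  v^+=-0.3546  a^+=1.2402
step 2: x_pred=1.5261  r=3.0839  x^+=2.9632  v^+=1.7520  a^+=2.2243
step 3: x_pred=5.6312  r=-1.2512  x^+=5.0482  v^+=3.4883  a^+=1.8250
step 4: x_pred=9.1856  r=-4.6256  x^+=7.0301  v^+=3.8295  a^+=0.3489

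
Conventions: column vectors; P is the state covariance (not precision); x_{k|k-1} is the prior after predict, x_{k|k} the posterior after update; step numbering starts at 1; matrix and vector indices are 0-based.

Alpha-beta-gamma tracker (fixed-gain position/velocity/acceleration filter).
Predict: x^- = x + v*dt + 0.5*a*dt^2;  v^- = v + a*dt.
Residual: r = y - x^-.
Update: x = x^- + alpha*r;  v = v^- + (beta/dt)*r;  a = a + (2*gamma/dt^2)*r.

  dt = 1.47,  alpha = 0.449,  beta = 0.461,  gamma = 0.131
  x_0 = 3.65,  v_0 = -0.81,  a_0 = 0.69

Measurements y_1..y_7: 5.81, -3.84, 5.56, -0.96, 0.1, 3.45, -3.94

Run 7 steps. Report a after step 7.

a_post = -0.2659

step 1: x_pred=3.2048  r=2.6052  x^+=4.3745  v^+=1.0213  a^+=1.0059
step 2: x_pred=6.9626  r=-10.8026  x^+=2.1123  v^+=-0.8878  a^+=-0.3039
step 3: x_pred=0.4788  r=5.0812  x^+=2.7602  v^+=0.2589  a^+=0.3122
step 4: x_pred=3.4781  r=-4.4381  x^+=1.4854  v^+=-0.6740  a^+=-0.2259
step 5: x_pred=0.2505  r=-0.1505  x^+=0.1829  v^+=-1.0533  a^+=-0.2442
step 6: x_pred=-1.6293  r=5.0793  x^+=0.6513  v^+=0.1806  a^+=0.3717
step 7: x_pred=1.3184  r=-5.2584  x^+=-1.0426  v^+=-0.9221  a^+=-0.2659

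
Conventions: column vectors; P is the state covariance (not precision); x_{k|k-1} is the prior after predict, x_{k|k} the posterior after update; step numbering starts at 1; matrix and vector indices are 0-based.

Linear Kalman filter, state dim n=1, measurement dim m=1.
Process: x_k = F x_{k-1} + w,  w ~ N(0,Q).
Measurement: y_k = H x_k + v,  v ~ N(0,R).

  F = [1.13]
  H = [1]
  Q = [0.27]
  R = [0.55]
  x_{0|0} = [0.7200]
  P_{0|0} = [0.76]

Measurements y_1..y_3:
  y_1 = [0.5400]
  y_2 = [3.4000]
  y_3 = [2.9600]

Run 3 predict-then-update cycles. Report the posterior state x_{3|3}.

x_post = [2.7807]

step 1: x^-=[0.8136]  P^-=[1.2404]  S=[1.7904]  K=[0.6928]  nu=[-0.2736]  x^+=[0.6240]  P^+=[0.3810]
step 2: x^-=[0.7052]  P^-=[0.7566]  S=[1.3066]  K=[0.5790]  nu=[2.6948]  x^+=[2.2656]  P^+=[0.3185]
step 3: x^-=[2.5601]  P^-=[0.6767]  S=[1.2267]  K=[0.5516]  nu=[0.3999]  x^+=[2.7807]  P^+=[0.3034]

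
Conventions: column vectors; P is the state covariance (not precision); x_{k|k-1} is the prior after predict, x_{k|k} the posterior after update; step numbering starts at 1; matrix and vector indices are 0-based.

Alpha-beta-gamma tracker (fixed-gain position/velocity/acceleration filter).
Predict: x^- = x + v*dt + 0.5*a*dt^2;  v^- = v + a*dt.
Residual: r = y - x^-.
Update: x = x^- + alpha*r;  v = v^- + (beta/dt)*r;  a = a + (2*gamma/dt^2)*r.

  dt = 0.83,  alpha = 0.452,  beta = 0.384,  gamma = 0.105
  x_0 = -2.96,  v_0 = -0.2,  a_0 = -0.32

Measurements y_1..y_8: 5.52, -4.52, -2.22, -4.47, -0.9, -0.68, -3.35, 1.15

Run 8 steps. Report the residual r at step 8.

step 1: x_pred=-3.2362  r=8.7562  x^+=0.7216  v^+=3.5855  a^+=2.3492
step 2: x_pred=4.5067  r=-9.0267  x^+=0.4266  v^+=1.3591  a^+=-0.4025
step 3: x_pred=1.4161  r=-3.6361  x^+=-0.2274  v^+=-0.6572  a^+=-1.5108
step 4: x_pred=-1.2933  r=-3.1767  x^+=-2.7292  v^+=-3.3809  a^+=-2.4792
step 5: x_pred=-6.3893  r=5.4893  x^+=-3.9081  v^+=-2.8990  a^+=-0.8059
step 6: x_pred=-6.5919  r=5.9119  x^+=-3.9197  v^+=-0.8328  a^+=0.9962
step 7: x_pred=-4.2678  r=0.9178  x^+=-3.8529  v^+=0.4187  a^+=1.2760
step 8: x_pred=-3.0659  r=4.2159  x^+=-1.1603  v^+=3.4283  a^+=2.5611

resid = 4.2159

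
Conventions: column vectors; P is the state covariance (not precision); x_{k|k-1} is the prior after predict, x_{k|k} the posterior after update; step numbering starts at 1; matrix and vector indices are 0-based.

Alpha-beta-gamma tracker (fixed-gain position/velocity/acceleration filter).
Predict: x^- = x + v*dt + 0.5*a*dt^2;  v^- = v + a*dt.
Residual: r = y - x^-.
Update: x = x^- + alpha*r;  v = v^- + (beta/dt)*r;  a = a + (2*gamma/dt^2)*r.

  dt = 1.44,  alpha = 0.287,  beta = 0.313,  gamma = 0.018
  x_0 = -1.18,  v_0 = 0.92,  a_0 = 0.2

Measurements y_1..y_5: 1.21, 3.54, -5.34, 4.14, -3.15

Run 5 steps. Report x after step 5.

x_post = 1.3563

step 1: x_pred=0.3522  r=0.8578  x^+=0.5984  v^+=1.3945  a^+=0.2149
step 2: x_pred=2.8292  r=0.7108  x^+=3.0332  v^+=1.8584  a^+=0.2272
step 3: x_pred=5.9449  r=-11.2849  x^+=2.7061  v^+=-0.2673  a^+=0.0313
step 4: x_pred=2.3537  r=1.7863  x^+=2.8664  v^+=0.1661  a^+=0.0623
step 5: x_pred=3.1702  r=-6.3202  x^+=1.3563  v^+=-1.1179  a^+=-0.0474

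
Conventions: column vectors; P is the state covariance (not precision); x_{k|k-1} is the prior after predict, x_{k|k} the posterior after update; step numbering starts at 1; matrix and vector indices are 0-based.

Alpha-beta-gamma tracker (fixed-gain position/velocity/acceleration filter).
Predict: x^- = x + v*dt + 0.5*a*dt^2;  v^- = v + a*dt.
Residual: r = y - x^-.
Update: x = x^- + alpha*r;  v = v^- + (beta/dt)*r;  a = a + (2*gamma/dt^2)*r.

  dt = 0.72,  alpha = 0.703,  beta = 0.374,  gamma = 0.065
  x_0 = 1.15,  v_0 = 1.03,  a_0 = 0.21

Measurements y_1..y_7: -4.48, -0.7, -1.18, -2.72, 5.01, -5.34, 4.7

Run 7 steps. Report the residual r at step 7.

resid = 7.7724

step 1: x_pred=1.9460  r=-6.4260  x^+=-2.5715  v^+=-2.1568  a^+=-1.4015
step 2: x_pred=-4.4876  r=3.7876  x^+=-1.8249  v^+=-1.1984  a^+=-0.4516
step 3: x_pred=-2.8048  r=1.6248  x^+=-1.6626  v^+=-0.6796  a^+=-0.0442
step 4: x_pred=-2.1633  r=-0.5567  x^+=-2.5547  v^+=-1.0005  a^+=-0.1838
step 5: x_pred=-3.3227  r=8.3327  x^+=2.5352  v^+=3.1955  a^+=1.9058
step 6: x_pred=5.3299  r=-10.6699  x^+=-2.1710  v^+=-0.9748  a^+=-0.7699
step 7: x_pred=-3.0724  r=7.7724  x^+=2.3916  v^+=2.5082  a^+=1.1792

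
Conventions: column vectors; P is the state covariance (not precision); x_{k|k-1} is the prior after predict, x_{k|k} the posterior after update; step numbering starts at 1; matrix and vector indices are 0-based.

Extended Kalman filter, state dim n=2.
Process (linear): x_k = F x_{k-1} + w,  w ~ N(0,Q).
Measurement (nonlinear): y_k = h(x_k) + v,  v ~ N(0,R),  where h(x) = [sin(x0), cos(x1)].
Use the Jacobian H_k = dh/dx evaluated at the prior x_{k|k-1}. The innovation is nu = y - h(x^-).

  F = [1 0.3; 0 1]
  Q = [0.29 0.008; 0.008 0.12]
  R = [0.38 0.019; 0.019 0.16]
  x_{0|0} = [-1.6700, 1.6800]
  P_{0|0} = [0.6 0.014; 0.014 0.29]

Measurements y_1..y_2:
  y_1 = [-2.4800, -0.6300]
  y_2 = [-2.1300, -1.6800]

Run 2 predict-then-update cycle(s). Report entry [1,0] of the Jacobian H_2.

step 1: x^-=[-1.1660, 1.6800]  P^-=[0.9245 0.1090; 0.1090 0.4100]  H_jac=[0.3938 0.0000; 0.0000 -0.9940]  S=[0.5234 -0.0237; -0.0237 0.5651]  K=[0.6883 -0.1629; 0.0495 -0.7191]  nu=[-1.5608, -0.5210]  x^+=[-2.1554, 1.9774]  P^+=[0.6562 0.0131; 0.0131 0.1148]
step 2: x^-=[-1.5622, 1.9774]  P^-=[0.9644 0.0555; 0.0555 0.2348]  H_jac=[0.0086 0.0000; 0.0000 -0.9185]  S=[0.3801 0.0186; 0.0186 0.3581]  K=[0.0289 -0.1439; 0.0307 -0.6039]  nu=[-1.1300, -1.2845]  x^+=[-1.4100, 2.7183]  P^+=[0.9568 0.0245; 0.0245 0.1046]

H_jac[1,0] = 0.0000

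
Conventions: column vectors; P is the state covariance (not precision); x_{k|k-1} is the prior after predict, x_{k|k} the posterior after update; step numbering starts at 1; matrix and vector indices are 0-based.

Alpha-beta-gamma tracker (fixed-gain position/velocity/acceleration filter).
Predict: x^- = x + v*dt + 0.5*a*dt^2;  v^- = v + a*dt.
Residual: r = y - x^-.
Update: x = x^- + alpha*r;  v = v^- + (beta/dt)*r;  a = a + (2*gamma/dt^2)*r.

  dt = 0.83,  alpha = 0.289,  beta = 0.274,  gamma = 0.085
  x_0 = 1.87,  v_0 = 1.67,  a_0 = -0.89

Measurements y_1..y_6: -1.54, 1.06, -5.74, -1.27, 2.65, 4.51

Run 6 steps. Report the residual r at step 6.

step 1: x_pred=2.9495  r=-4.4895  x^+=1.6521  v^+=-0.5508  a^+=-1.9979
step 2: x_pred=0.5067  r=0.5533  x^+=0.6666  v^+=-2.0264  a^+=-1.8614
step 3: x_pred=-1.6564  r=-4.0836  x^+=-2.8366  v^+=-4.9194  a^+=-2.8691
step 4: x_pred=-7.9079  r=6.6379  x^+=-5.9896  v^+=-5.1094  a^+=-1.2310
step 5: x_pred=-10.6544  r=13.3044  x^+=-6.8094  v^+=-1.7391  a^+=2.0521
step 6: x_pred=-7.5460  r=12.0560  x^+=-4.0618  v^+=3.9441  a^+=5.0272

resid = 12.0560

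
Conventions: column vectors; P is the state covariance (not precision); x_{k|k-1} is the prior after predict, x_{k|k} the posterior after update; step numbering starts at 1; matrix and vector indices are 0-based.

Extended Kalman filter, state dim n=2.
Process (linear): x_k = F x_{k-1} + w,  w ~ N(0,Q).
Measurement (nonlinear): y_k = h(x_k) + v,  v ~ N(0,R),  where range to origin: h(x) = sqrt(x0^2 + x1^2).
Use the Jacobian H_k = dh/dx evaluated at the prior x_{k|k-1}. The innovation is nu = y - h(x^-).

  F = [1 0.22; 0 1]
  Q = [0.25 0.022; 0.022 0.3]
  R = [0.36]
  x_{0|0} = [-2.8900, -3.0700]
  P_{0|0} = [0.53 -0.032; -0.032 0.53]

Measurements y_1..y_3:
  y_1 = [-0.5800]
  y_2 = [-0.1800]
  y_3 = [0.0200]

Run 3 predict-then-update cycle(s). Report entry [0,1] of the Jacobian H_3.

H_jac[0,1] = -0.2830

step 1: x^-=[-3.5654, -3.0700]  P^-=[0.7916 0.1066; 0.1066 0.8300]  H_jac=[-0.7578 -0.6525]  S=[1.2734]  K=[-0.5257; -0.4888]  nu=[-5.2850]  x^+=[-0.7871, -0.4869]  P^+=[0.4397 -0.2206; -0.2206 0.5258]
step 2: x^-=[-0.8942, -0.4869]  P^-=[0.6181 -0.0829; -0.0829 0.8258]  H_jac=[-0.8782 -0.4782]  S=[0.9560]  K=[-0.5263; -0.3370]  nu=[-1.1982]  x^+=[-0.2635, -0.0832]  P^+=[0.3532 -0.2525; -0.2525 0.7173]
step 3: x^-=[-0.2818, -0.0832]  P^-=[0.5269 -0.0727; -0.0727 1.0173]  H_jac=[-0.9591 -0.2830]  S=[0.8867]  K=[-0.5467; -0.2461]  nu=[-0.2739]  x^+=[-0.1321, -0.0158]  P^+=[0.2618 -0.1920; -0.1920 0.9636]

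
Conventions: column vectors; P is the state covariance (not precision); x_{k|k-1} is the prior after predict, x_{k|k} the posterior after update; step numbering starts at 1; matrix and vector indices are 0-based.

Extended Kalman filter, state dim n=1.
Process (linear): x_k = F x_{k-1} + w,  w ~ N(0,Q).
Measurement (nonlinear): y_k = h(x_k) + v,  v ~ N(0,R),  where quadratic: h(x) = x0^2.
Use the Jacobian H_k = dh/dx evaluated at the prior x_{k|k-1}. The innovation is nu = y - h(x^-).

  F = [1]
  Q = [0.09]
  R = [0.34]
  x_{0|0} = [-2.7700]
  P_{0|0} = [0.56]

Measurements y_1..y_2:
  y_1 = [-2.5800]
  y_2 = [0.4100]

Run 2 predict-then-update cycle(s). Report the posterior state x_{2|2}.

step 1: x^-=[-2.7700]  P^-=[0.6500]  H_jac=[-5.5400]  S=[20.2895]  K=[-0.1775]  nu=[-10.2529]  x^+=[-0.9503]  P^+=[0.0109]
step 2: x^-=[-0.9503]  P^-=[0.1009]  H_jac=[-1.9006]  S=[0.7045]  K=[-0.2722]  nu=[-0.4931]  x^+=[-0.8161]  P^+=[0.0487]

x_post = [-0.8161]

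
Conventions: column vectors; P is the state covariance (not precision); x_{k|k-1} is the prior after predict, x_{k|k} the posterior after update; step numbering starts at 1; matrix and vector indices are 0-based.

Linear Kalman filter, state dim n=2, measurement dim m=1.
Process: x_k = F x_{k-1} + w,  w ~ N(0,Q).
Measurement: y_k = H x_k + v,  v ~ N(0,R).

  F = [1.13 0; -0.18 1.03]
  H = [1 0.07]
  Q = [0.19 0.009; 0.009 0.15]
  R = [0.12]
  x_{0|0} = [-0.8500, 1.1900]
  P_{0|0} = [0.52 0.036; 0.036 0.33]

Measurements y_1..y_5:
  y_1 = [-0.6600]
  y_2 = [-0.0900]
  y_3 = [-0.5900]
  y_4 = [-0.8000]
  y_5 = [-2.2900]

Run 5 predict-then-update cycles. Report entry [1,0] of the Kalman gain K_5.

K[1,0] = -0.0163

step 1: x^-=[-0.9605, 1.3787]  P^-=[0.8540 -0.0549; -0.0549 0.5036]  S=[0.9688]  K=[0.8775; -0.0202]  nu=[0.2040]  x^+=[-0.7815, 1.3746]  P^+=[0.1079 -0.0377; -0.0377 0.5032]
step 2: x^-=[-0.8831, 1.5565]  P^-=[0.3278 -0.0568; -0.0568 0.7013]  S=[0.4433]  K=[0.7305; -0.0173]  nu=[0.6841]  x^+=[-0.3833, 1.5446]  P^+=[0.0912 -0.0512; -0.0512 0.7012]
step 3: x^-=[-0.4331, 1.6599]  P^-=[0.3065 -0.0691; -0.0691 0.9158]  S=[0.4213]  K=[0.7160; -0.0119]  nu=[-0.2731]  x^+=[-0.6287, 1.6632]  P^+=[0.0905 -0.0655; -0.0655 0.9157]
step 4: x^-=[-0.7104, 1.8262]  P^-=[0.3056 -0.0857; -0.0857 1.1487]  S=[0.4192]  K=[0.7146; -0.0126]  nu=[-0.2175]  x^+=[-0.8658, 1.8290]  P^+=[0.0915 -0.0819; -0.0819 1.1487]
step 5: x^-=[-0.9783, 2.0397]  P^-=[0.3068 -0.1049; -0.1049 1.4020]  S=[0.4190]  K=[0.7147; -0.0163]  nu=[-1.4544]  x^+=[-2.0179, 2.0633]  P^+=[0.0928 -0.1001; -0.1001 1.4019]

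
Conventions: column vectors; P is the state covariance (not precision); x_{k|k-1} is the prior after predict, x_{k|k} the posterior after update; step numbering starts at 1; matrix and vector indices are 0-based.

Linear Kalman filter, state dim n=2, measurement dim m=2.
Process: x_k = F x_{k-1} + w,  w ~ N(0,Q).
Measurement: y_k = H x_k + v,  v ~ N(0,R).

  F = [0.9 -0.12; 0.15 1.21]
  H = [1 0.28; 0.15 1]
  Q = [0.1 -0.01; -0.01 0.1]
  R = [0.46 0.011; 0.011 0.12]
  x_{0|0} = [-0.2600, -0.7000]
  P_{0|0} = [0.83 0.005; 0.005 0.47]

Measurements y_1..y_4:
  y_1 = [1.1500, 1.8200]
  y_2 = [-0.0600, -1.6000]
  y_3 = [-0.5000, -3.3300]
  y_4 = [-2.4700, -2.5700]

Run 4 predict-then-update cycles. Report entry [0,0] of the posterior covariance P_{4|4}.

P_post[0,0] = 0.1675

step 1: x^-=[-0.1500, -0.8860]  P^-=[0.7780 0.0392; 0.0392 0.8086]  S=[1.3233 0.3949; 0.3949 0.9579]  K=[0.6245 -0.0947; -0.0605 0.8753]  nu=[1.5481, 2.7285]  x^+=[0.5582, 1.4085]  P^+=[0.3001 -0.0495; -0.0495 0.1118]
step 2: x^-=[0.3334, 1.7880]  P^-=[0.3554 -0.0387; -0.0387 0.2525]  S=[0.8135 0.0946; 0.0946 0.3688]  K=[0.4318 -0.0713; -0.0397 0.6789]  nu=[-0.8940, -3.4380]  x^+=[0.1925, -0.5106]  P^+=[0.2076 -0.0350; -0.0350 0.0863]
step 3: x^-=[0.2345, -0.5890]  P^-=[0.2770 -0.0319; -0.0319 0.2183]  S=[0.7362 0.0804; 0.0804 0.3350]  K=[0.3707 -0.0603; -0.0308 0.6448]  nu=[-0.5696, -2.7762]  x^+=[0.1907, -2.3616]  P^+=[0.1782 -0.0299; -0.0299 0.0815]
step 4: x^-=[0.4550, -2.8289]  P^-=[0.2520 -0.0298; -0.0298 0.2125]  S=[0.7120 0.0773; 0.0773 0.3293]  K=[0.3484 -0.0574; -0.0275 0.6383]  nu=[-2.1329, 0.1907]  x^+=[-0.2991, -2.6485]  P^+=[0.1675 -0.0282; -0.0282 0.0805]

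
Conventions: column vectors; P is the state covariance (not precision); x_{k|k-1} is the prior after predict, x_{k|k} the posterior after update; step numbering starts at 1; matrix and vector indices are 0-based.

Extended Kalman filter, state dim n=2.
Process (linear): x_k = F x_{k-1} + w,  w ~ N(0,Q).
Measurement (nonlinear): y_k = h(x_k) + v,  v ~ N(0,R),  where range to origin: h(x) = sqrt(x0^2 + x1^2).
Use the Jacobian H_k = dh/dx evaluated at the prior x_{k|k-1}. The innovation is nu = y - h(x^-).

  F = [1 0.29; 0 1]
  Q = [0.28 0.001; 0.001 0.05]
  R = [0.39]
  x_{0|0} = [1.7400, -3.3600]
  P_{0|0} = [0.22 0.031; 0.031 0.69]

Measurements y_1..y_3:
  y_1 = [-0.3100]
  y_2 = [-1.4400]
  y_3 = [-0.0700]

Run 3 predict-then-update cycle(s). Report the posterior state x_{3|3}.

x_post = [-0.1152, -0.2302]

step 1: x^-=[0.7656, -3.3600]  P^-=[0.5760 0.2321; 0.2321 0.7400]  H_jac=[0.2222 -0.9750]  S=[1.0214]  K=[-0.0963; -0.6559]  nu=[-3.7561]  x^+=[1.1272, -0.8962]  P^+=[0.5665 0.1676; 0.1676 0.3006]
step 2: x^-=[0.8673, -0.8962]  P^-=[0.9690 0.2558; 0.2558 0.3506]  H_jac=[0.6954 -0.7186]  S=[0.7840]  K=[0.6251; -0.0944]  nu=[-2.6872]  x^+=[-0.8124, -0.6424]  P^+=[0.6627 0.3021; 0.3021 0.3436]
step 3: x^-=[-0.9987, -0.6424]  P^-=[1.1468 0.4027; 0.4027 0.3936]  H_jac=[-0.8410 -0.5410]  S=[1.6828]  K=[-0.7026; -0.3278]  nu=[-1.2575]  x^+=[-0.1152, -0.2302]  P^+=[0.3161 0.0151; 0.0151 0.2128]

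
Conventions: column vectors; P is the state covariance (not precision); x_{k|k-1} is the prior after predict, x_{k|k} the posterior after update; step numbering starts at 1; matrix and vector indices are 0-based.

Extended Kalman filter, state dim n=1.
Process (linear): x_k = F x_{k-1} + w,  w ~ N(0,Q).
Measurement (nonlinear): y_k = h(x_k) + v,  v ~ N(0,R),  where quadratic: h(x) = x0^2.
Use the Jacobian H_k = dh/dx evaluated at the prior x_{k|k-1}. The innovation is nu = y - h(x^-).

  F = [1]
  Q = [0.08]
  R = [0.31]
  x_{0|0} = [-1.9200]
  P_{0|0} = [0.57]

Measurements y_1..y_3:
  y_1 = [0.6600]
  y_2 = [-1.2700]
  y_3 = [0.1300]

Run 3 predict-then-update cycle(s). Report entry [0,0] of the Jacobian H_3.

step 1: x^-=[-1.9200]  P^-=[0.6500]  H_jac=[-3.8400]  S=[9.8946]  K=[-0.2523]  nu=[-3.0264]  x^+=[-1.1566]  P^+=[0.0204]
step 2: x^-=[-1.1566]  P^-=[0.1004]  H_jac=[-2.3131]  S=[0.8470]  K=[-0.2741]  nu=[-2.6076]  x^+=[-0.4418]  P^+=[0.0367]
step 3: x^-=[-0.4418]  P^-=[0.1167]  H_jac=[-0.8837]  S=[0.4012]  K=[-0.2571]  nu=[-0.0652]  x^+=[-0.4251]  P^+=[0.0902]

H_jac[0,0] = -0.8837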